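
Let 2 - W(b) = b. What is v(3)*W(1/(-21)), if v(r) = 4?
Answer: 172/21 ≈ 8.1905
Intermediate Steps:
W(b) = 2 - b
v(3)*W(1/(-21)) = 4*(2 - 1/(-21)) = 4*(2 - 1*(-1/21)) = 4*(2 + 1/21) = 4*(43/21) = 172/21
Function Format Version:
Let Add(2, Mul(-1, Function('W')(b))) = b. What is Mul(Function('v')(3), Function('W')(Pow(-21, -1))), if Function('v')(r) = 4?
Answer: Rational(172, 21) ≈ 8.1905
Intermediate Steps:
Function('W')(b) = Add(2, Mul(-1, b))
Mul(Function('v')(3), Function('W')(Pow(-21, -1))) = Mul(4, Add(2, Mul(-1, Pow(-21, -1)))) = Mul(4, Add(2, Mul(-1, Rational(-1, 21)))) = Mul(4, Add(2, Rational(1, 21))) = Mul(4, Rational(43, 21)) = Rational(172, 21)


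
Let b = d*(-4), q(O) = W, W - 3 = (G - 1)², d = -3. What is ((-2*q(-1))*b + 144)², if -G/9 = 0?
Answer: 2304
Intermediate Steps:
G = 0 (G = -9*0 = 0)
W = 4 (W = 3 + (0 - 1)² = 3 + (-1)² = 3 + 1 = 4)
q(O) = 4
b = 12 (b = -3*(-4) = 12)
((-2*q(-1))*b + 144)² = (-2*4*12 + 144)² = (-8*12 + 144)² = (-96 + 144)² = 48² = 2304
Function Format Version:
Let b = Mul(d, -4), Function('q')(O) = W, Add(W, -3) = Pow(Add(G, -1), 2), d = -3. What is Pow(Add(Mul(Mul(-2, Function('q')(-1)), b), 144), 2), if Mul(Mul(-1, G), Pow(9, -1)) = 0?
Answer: 2304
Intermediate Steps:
G = 0 (G = Mul(-9, 0) = 0)
W = 4 (W = Add(3, Pow(Add(0, -1), 2)) = Add(3, Pow(-1, 2)) = Add(3, 1) = 4)
Function('q')(O) = 4
b = 12 (b = Mul(-3, -4) = 12)
Pow(Add(Mul(Mul(-2, Function('q')(-1)), b), 144), 2) = Pow(Add(Mul(Mul(-2, 4), 12), 144), 2) = Pow(Add(Mul(-8, 12), 144), 2) = Pow(Add(-96, 144), 2) = Pow(48, 2) = 2304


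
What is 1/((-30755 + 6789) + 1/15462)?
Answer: -15462/370562291 ≈ -4.1726e-5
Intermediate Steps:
1/((-30755 + 6789) + 1/15462) = 1/(-23966 + 1/15462) = 1/(-370562291/15462) = -15462/370562291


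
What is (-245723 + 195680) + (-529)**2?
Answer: 229798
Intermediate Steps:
(-245723 + 195680) + (-529)**2 = -50043 + 279841 = 229798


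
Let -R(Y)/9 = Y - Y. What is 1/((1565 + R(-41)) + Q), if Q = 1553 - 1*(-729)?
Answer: 1/3847 ≈ 0.00025994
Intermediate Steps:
R(Y) = 0 (R(Y) = -9*(Y - Y) = -9*0 = 0)
Q = 2282 (Q = 1553 + 729 = 2282)
1/((1565 + R(-41)) + Q) = 1/((1565 + 0) + 2282) = 1/(1565 + 2282) = 1/3847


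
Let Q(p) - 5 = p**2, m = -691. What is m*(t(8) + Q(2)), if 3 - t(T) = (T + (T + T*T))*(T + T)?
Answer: 876188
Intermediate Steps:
Q(p) = 5 + p**2
t(T) = 3 - 2*T*(T**2 + 2*T) (t(T) = 3 - (T + (T + T*T))*(T + T) = 3 - (T + (T + T**2))*2*T = 3 - (T**2 + 2*T)*2*T = 3 - 2*T*(T**2 + 2*T))
m*(t(8) + Q(2)) = -691*((3 - 4*8**2 - 2*8**3) + (5 + 2**2)) = -691*((3 - 4*64 - 2*512) + (5 + 4)) = -691*((3 - 256 - 1024) + 9) = -691*(-1277 + 9) = -691*(-1268) = 876188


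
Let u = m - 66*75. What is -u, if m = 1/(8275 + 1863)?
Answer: 50183099/10138 ≈ 4950.0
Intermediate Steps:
m = 1/10138 ≈ 9.8639e-5
u = -50183099/10138 (u = 1/10138 - 66*75 = 1/10138 - 4950 = -50183099/10138 ≈ -4950.0)
-u = -1*(-50183099/10138) = 50183099/10138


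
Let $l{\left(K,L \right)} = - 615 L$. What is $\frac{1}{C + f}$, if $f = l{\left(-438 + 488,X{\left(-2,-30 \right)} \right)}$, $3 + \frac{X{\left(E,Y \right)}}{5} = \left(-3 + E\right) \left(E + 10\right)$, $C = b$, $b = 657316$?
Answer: $\frac{1}{789541} \approx 1.2666 \cdot 10^{-6}$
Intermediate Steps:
$C = 657316$
$X{\left(E,Y \right)} = -15 + 5 \left(-3 + E\right) \left(10 + E\right)$ ($X{\left(E,Y \right)} = -15 + 5 \left(-3 + E\right) \left(E + 10\right) = -15 + 5 \left(-3 + E\right) \left(10 + E\right)$)
$f = 132225$ ($f = - 615 \left(-165 + 5 \left(-2\right)^{2} + 35 \left(-2\right)\right) = - 615 \left(-165 + 5 \cdot 4 - 70\right) = - 615 \left(-165 + 20 - 70\right) = \left(-615\right) \left(-215\right) = 132225$)
$\frac{1}{C + f} = \frac{1}{657316 + 132225} = \frac{1}{789541}$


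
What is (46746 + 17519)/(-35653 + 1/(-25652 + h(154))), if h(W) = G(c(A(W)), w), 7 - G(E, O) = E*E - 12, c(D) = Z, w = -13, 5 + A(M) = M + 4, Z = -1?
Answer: -1647369010/913929003 ≈ -1.8025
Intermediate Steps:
A(M) = -1 + M (A(M) = -5 + (M + 4) = -5 + (4 + M) = -1 + M)
c(D) = -1
G(E, O) = 19 - E² (G(E, O) = 7 - (E*E - 12) = 7 - (E² - 12) = 7 - (-12 + E²) = 7 + (12 - E²) = 19 - E²)
h(W) = 18 (h(W) = 19 - 1*(-1)² = 19 - 1*1 = 19 - 1 = 18)
(46746 + 17519)/(-35653 + 1/(-25652 + h(154))) = (46746 + 17519)/(-35653 + 1/(-25652 + 18)) = 64265/(-35653 + 1/(-25634)) = 64265/(-35653 - 1/25634) = 64265/(-913929003/25634) = 64265*(-25634/913929003) = -1647369010/913929003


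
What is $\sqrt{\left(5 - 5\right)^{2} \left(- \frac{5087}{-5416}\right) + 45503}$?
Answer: $\sqrt{45503} \approx 213.31$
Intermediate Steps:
$\sqrt{\left(5 - 5\right)^{2} \left(- \frac{5087}{-5416}\right) + 45503} = \sqrt{0^{2} \left(\left(-5087\right) \left(- \frac{1}{5416}\right)\right) + 45503} = \sqrt{0 \cdot \frac{5087}{5416} + 45503} = \sqrt{0 + 45503} = \sqrt{45503}$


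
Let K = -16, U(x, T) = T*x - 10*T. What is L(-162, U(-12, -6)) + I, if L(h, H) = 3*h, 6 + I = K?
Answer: -508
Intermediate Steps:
U(x, T) = -10*T + T*x
I = -22 (I = -6 - 16 = -22)
L(-162, U(-12, -6)) + I = 3*(-162) - 22 = -486 - 22 = -508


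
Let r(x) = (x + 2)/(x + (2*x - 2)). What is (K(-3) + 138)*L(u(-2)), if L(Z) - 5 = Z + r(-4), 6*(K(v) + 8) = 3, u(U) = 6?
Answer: 10179/7 ≈ 1454.1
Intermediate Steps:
r(x) = (2 + x)/(-2 + 3*x) (r(x) = (2 + x)/(x + (-2 + 2*x)) = (2 + x)/(-2 + 3*x))
K(v) = -15/2 (K(v) = -8 + (⅙)*3 = -8 + ½ = -15/2)
L(Z) = 36/7 + Z (L(Z) = 5 + (Z + (2 - 4)/(-2 + 3*(-4))) = 5 + (Z - 2/(-2 - 12)) = 5 + (Z - 2/(-14)) = 5 + (Z - 1/14*(-2)) = 5 + (Z + ⅐) = 5 + (⅐ + Z) = 36/7 + Z)
(K(-3) + 138)*L(u(-2)) = (-15/2 + 138)*(36/7 + 6) = (261/2)*(78/7) = 10179/7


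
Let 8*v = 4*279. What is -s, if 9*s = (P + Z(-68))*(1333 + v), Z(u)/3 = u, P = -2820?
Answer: 494760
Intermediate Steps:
Z(u) = 3*u
v = 279/2 (v = (4*279)/8 = (1/8)*1116 = 279/2 ≈ 139.50)
s = -494760 (s = ((-2820 + 3*(-68))*(1333 + 279/2))/9 = ((-2820 - 204)*(2945/2))/9 = (-3024*2945/2)/9 = (1/9)*(-4452840) = -494760)
-s = -1*(-494760) = 494760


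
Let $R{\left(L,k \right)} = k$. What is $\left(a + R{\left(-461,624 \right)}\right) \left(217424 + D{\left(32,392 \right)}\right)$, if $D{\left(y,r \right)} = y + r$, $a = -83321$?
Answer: $-18015376056$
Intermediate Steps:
$D{\left(y,r \right)} = r + y$
$\left(a + R{\left(-461,624 \right)}\right) \left(217424 + D{\left(32,392 \right)}\right) = \left(-83321 + 624\right) \left(217424 + \left(392 + 32\right)\right) = - 82697 \left(217424 + 424\right) = \left(-82697\right) 217848 = -18015376056$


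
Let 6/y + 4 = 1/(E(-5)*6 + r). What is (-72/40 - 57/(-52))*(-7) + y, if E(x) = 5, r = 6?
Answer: 9771/2860 ≈ 3.4164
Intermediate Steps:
y = -216/143 (y = 6/(-4 + 1/(5*6 + 6)) = 6/(-4 + 1/(30 + 6)) = 6/(-4 + 1/36) = 6/(-143/36) = 6*(-36/143) = -216/143 ≈ -1.5105)
(-72/40 - 57/(-52))*(-7) + y = (-72/40 - 57/(-52))*(-7) - 216/143 = (-72*1/40 - 57*(-1/52))*(-7) - 216/143 = (-9/5 + 57/52)*(-7) - 216/143 = -183/260*(-7) - 216/143 = 1281/260 - 216/143 = 9771/2860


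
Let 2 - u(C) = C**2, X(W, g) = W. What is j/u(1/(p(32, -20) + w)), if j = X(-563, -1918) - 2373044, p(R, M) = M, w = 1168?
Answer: -3128186159728/2635807 ≈ -1.1868e+6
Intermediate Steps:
u(C) = 2 - C**2
j = -2373607 (j = -563 - 2373044 = -2373607)
j/u(1/(p(32, -20) + w)) = -2373607/(2 - (1/(-20 + 1168))**2) = -2373607/(2 - (1/1148)**2) = -2373607/(2 - 1*1/1317904) = -2373607/(2 - 1/1317904) = -2373607/2635807/1317904 = -2373607*1317904/2635807 = -3128186159728/2635807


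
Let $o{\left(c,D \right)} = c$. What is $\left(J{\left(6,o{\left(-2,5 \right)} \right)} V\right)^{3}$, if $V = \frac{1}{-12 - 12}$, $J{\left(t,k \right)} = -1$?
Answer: $\frac{1}{13824} \approx 7.2338 \cdot 10^{-5}$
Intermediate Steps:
$V = - \frac{1}{24}$ ($V = \frac{1}{-24} = - \frac{1}{24} \approx -0.041667$)
$\left(J{\left(6,o{\left(-2,5 \right)} \right)} V\right)^{3} = \left(\left(-1\right) \left(- \frac{1}{24}\right)\right)^{3} = \left(\frac{1}{24}\right)^{3} = \frac{1}{13824}$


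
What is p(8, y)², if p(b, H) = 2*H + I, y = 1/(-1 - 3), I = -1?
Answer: 9/4 ≈ 2.2500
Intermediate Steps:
y = -¼ (y = 1/(-4) = -¼ ≈ -0.25000)
p(b, H) = -1 + 2*H (p(b, H) = 2*H - 1 = -1 + 2*H)
p(8, y)² = (-1 + 2*(-¼))² = (-1 - ½)² = (-3/2)² = 9/4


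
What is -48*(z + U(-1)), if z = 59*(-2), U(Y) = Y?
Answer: 5712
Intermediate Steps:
z = -118
-48*(z + U(-1)) = -48*(-118 - 1) = -48*(-119) = 5712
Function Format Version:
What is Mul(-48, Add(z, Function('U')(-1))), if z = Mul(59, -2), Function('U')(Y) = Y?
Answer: 5712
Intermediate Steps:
z = -118
Mul(-48, Add(z, Function('U')(-1))) = Mul(-48, Add(-118, -1)) = Mul(-48, -119) = 5712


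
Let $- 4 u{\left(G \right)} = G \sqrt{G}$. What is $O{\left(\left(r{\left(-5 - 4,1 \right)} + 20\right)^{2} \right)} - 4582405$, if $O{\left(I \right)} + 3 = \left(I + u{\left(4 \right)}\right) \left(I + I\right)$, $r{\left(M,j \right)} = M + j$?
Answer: $-4541512$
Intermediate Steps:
$u{\left(G \right)} = - \frac{G^{\frac{3}{2}}}{4}$ ($u{\left(G \right)} = - \frac{G \sqrt{G}}{4} = - \frac{G^{\frac{3}{2}}}{4}$)
$O{\left(I \right)} = -3 + 2 I \left(-2 + I\right)$ ($O{\left(I \right)} = -3 + \left(I - \frac{4^{\frac{3}{2}}}{4}\right) \left(I + I\right) = -3 + \left(I - 2\right) 2 I = -3 + \left(-2 + I\right) 2 I = -3 + 2 I \left(-2 + I\right)$)
$O{\left(\left(r{\left(-5 - 4,1 \right)} + 20\right)^{2} \right)} - 4582405 = \left(-3 - 4 \left(\left(\left(-5 - 4\right) + 1\right) + 20\right)^{2} + 2 \left(\left(\left(\left(-5 - 4\right) + 1\right) + 20\right)^{2}\right)^{2}\right) - 4582405 = \left(-3 - 4 \left(\left(-9 + 1\right) + 20\right)^{2} + 2 \left(\left(\left(-9 + 1\right) + 20\right)^{2}\right)^{2}\right) - 4582405 = \left(-3 - 4 \left(-8 + 20\right)^{2} + 2 \left(\left(-8 + 20\right)^{2}\right)^{2}\right) - 4582405 = \left(-3 - 4 \cdot 12^{2} + 2 \left(12^{2}\right)^{2}\right) - 4582405 = \left(-3 - 576 + 2 \cdot 144^{2}\right) - 4582405 = \left(-3 - 576 + 2 \cdot 20736\right) - 4582405 = \left(-3 - 576 + 41472\right) - 4582405 = 40893 - 4582405 = -4541512$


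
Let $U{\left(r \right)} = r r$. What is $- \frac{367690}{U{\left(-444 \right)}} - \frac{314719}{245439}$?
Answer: $- \frac{8460439483}{2688047928} \approx -3.1474$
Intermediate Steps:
$U{\left(r \right)} = r^{2}$
$- \frac{367690}{U{\left(-444 \right)}} - \frac{314719}{245439} = - \frac{367690}{\left(-444\right)^{2}} - \frac{314719}{245439} = - \frac{367690}{197136} - \frac{314719}{245439} = \left(-367690\right) \frac{1}{197136} - \frac{314719}{245439} = - \frac{183845}{98568} - \frac{314719}{245439} = - \frac{8460439483}{2688047928}$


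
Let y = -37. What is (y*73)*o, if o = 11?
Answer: -29711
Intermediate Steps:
(y*73)*o = -37*73*11 = -2701*11 = -29711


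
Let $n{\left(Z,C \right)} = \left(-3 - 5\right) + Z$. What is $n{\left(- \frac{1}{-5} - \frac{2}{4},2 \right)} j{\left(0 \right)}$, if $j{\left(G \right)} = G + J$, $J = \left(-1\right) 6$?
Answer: $\frac{249}{5} \approx 49.8$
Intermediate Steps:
$J = -6$
$n{\left(Z,C \right)} = -8 + Z$
$j{\left(G \right)} = -6 + G$ ($j{\left(G \right)} = G - 6 = -6 + G$)
$n{\left(- \frac{1}{-5} - \frac{2}{4},2 \right)} j{\left(0 \right)} = \left(-8 - \left(- \frac{1}{5} + \frac{1}{2}\right)\right) \left(-6 + 0\right) = \left(-8 - \frac{3}{10}\right) \left(-6\right) = \left(- \frac{83}{10}\right) \left(-6\right) = \frac{249}{5}$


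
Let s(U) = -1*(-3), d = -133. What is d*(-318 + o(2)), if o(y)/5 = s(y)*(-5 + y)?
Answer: 48279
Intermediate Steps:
s(U) = 3
o(y) = -75 + 15*y (o(y) = 5*(3*(-5 + y)) = 5*(-15 + 3*y) = -75 + 15*y)
d*(-318 + o(2)) = -133*(-318 + (-75 + 15*2)) = -133*(-318 + (-75 + 30)) = -133*(-318 - 45) = -133*(-363) = 48279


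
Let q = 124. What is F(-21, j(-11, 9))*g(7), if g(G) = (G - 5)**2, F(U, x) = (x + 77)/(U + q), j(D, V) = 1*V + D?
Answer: 300/103 ≈ 2.9126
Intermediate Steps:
j(D, V) = D + V (j(D, V) = V + D = D + V)
F(U, x) = (77 + x)/(124 + U) (F(U, x) = (x + 77)/(U + 124) = (77 + x)/(124 + U))
g(G) = (-5 + G)**2
F(-21, j(-11, 9))*g(7) = ((77 + (-11 + 9))/(124 - 21))*(-5 + 7)**2 = ((77 - 2)/103)*2**2 = ((1/103)*75)*4 = (75/103)*4 = 300/103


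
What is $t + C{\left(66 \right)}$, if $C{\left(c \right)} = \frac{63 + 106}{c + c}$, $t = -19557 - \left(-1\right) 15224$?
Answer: $- \frac{571787}{132} \approx -4331.7$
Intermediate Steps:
$t = -4333$ ($t = -19557 - -15224 = -19557 + 15224 = -4333$)
$C{\left(c \right)} = \frac{169}{2 c}$
$t + C{\left(66 \right)} = -4333 + \frac{169}{2 \cdot 66} = -4333 + \frac{169}{2} \cdot \frac{1}{66} = -4333 + \frac{169}{132} = - \frac{571787}{132}$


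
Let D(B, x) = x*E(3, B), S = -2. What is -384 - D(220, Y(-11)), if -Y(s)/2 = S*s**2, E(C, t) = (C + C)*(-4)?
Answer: 11232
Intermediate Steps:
E(C, t) = -8*C (E(C, t) = (2*C)*(-4) = -8*C)
Y(s) = 4*s**2 (Y(s) = -(-4)*s**2 = 4*s**2)
D(B, x) = -24*x (D(B, x) = x*(-8*3) = x*(-24) = -24*x)
-384 - D(220, Y(-11)) = -384 - (-24)*4*(-11)**2 = -384 - (-24)*4*121 = -384 - (-24)*484 = -384 - 1*(-11616) = -384 + 11616 = 11232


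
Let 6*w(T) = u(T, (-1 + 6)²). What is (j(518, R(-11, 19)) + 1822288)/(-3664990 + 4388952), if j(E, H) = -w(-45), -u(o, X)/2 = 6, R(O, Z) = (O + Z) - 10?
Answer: 911145/361981 ≈ 2.5171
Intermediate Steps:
R(O, Z) = -10 + O + Z
u(o, X) = -12 (u(o, X) = -2*6 = -12)
w(T) = -2 (w(T) = (⅙)*(-12) = -2)
j(E, H) = 2 (j(E, H) = -1*(-2) = 2)
(j(518, R(-11, 19)) + 1822288)/(-3664990 + 4388952) = (2 + 1822288)/(-3664990 + 4388952) = 1822290/723962 = 1822290*(1/723962) = 911145/361981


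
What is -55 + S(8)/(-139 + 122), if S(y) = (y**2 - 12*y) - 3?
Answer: -900/17 ≈ -52.941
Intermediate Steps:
S(y) = -3 + y**2 - 12*y
-55 + S(8)/(-139 + 122) = -55 + (-3 + 8**2 - 12*8)/(-139 + 122) = -55 + (-3 + 64 - 96)/(-17) = -55 - 35*(-1/17) = -55 + 35/17 = -900/17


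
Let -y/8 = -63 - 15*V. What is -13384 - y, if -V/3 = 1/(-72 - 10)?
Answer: -569588/41 ≈ -13892.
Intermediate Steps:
V = 3/82 (V = -3/(-72 - 10) = -3/(-82) = -3*(-1/82) = 3/82 ≈ 0.036585)
y = 20844/41 (y = -8*(-63 - 15*3/82) = -8*(-63 - 45/82) = -8*(-5211/82) = 20844/41 ≈ 508.39)
-13384 - y = -13384 - 1*20844/41 = -13384 - 20844/41 = -569588/41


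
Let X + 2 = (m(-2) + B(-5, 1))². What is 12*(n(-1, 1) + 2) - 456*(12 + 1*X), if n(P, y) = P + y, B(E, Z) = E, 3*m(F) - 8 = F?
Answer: -8640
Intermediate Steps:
m(F) = 8/3 + F/3
X = 7 (X = -2 + ((8/3 + (⅓)*(-2)) - 5)² = -2 + ((8/3 - ⅔) - 5)² = -2 + (2 - 5)² = -2 + (-3)² = -2 + 9 = 7)
12*(n(-1, 1) + 2) - 456*(12 + 1*X) = 12*((-1 + 1) + 2) - 456*(12 + 1*7) = 12*(0 + 2) - 456*(12 + 7) = 12*2 - 456*19 = 24 - 8664 = -8640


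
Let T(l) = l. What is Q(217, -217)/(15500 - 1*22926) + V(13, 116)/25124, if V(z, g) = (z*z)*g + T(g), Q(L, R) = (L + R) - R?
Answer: 35247203/46642706 ≈ 0.75568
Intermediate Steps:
Q(L, R) = L
V(z, g) = g + g*z² (V(z, g) = (z*z)*g + g = z²*g + g = g*z² + g = g + g*z²)
Q(217, -217)/(15500 - 1*22926) + V(13, 116)/25124 = 217/(15500 - 1*22926) + (116*(1 + 13²))/25124 = 217/(15500 - 22926) + (116*(1 + 169))*(1/25124) = 217/(-7426) + (116*170)*(1/25124) = 217*(-1/7426) + 19720*(1/25124) = -217/7426 + 4930/6281 = 35247203/46642706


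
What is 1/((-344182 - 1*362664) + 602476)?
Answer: -1/104370 ≈ -9.5813e-6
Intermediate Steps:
1/((-344182 - 1*362664) + 602476) = 1/((-344182 - 362664) + 602476) = 1/(-706846 + 602476) = 1/(-104370) = -1/104370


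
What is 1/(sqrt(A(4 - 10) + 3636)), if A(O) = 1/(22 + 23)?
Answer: 3*sqrt(818105)/163621 ≈ 0.016584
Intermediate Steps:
A(O) = 1/45
1/(sqrt(A(4 - 10) + 3636)) = 1/(sqrt(1/45 + 3636)) = 1/(sqrt(163621/45)) = 1/(sqrt(818105)/15) = 3*sqrt(818105)/163621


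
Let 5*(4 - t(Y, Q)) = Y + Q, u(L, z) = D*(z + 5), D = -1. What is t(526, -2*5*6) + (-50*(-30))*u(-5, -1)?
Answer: -30446/5 ≈ -6089.2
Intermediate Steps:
u(L, z) = -5 - z (u(L, z) = -(z + 5) = -(5 + z) = -5 - z)
t(Y, Q) = 4 - Q/5 - Y/5 (t(Y, Q) = 4 - (Y + Q)/5 = 4 - (Q + Y)/5 = 4 + (-Q/5 - Y/5) = 4 - Q/5 - Y/5)
t(526, -2*5*6) + (-50*(-30))*u(-5, -1) = (4 - (-2*5)*6/5 - ⅕*526) + (-50*(-30))*(-5 - 1*(-1)) = (4 - (-2)*6 - 526/5) + 1500*(-5 + 1) = (4 - ⅕*(-60) - 526/5) + 1500*(-4) = (4 + 12 - 526/5) - 6000 = -446/5 - 6000 = -30446/5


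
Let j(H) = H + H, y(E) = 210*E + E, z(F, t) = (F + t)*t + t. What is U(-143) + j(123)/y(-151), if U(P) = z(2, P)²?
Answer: 12769901544154/31861 ≈ 4.0080e+8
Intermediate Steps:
z(F, t) = t + t*(F + t) (z(F, t) = t*(F + t) + t = t + t*(F + t))
U(P) = P²*(3 + P)² (U(P) = (P*(1 + 2 + P))² = (P*(3 + P))² = P²*(3 + P)²)
y(E) = 211*E
j(H) = 2*H
U(-143) + j(123)/y(-151) = (-143)²*(3 - 143)² + (2*123)/((211*(-151))) = 20449*(-140)² + 246/(-31861) = 20449*19600 + 246*(-1/31861) = 400800400 - 246/31861 = 12769901544154/31861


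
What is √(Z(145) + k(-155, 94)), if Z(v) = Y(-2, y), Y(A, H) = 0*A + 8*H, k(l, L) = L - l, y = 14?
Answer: 19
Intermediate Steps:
Y(A, H) = 8*H (Y(A, H) = 0 + 8*H = 8*H)
Z(v) = 112 (Z(v) = 8*14 = 112)
√(Z(145) + k(-155, 94)) = √(112 + (94 - 1*(-155))) = √(112 + (94 + 155)) = √(112 + 249) = √361 = 19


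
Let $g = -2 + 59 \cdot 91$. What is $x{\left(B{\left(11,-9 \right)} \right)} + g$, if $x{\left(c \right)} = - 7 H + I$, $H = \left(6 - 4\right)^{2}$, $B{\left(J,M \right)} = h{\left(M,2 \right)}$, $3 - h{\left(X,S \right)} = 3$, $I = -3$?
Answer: $5336$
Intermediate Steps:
$h{\left(X,S \right)} = 0$ ($h{\left(X,S \right)} = 3 - 3 = 0$)
$B{\left(J,M \right)} = 0$
$g = 5367$ ($g = -2 + 5369 = 5367$)
$H = 4$ ($H = 2^{2} = 4$)
$x{\left(c \right)} = -31$ ($x{\left(c \right)} = \left(-7\right) 4 - 3 = -28 - 3 = -31$)
$x{\left(B{\left(11,-9 \right)} \right)} + g = -31 + 5367 = 5336$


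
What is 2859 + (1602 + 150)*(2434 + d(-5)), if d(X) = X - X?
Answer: 4267227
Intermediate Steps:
d(X) = 0
2859 + (1602 + 150)*(2434 + d(-5)) = 2859 + (1602 + 150)*(2434 + 0) = 2859 + 1752*2434 = 2859 + 4264368 = 4267227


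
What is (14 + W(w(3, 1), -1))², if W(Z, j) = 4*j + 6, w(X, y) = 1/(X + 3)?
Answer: 256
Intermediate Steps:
w(X, y) = 1/(3 + X)
W(Z, j) = 6 + 4*j
(14 + W(w(3, 1), -1))² = (14 + (6 + 4*(-1)))² = (14 + (6 - 4))² = (14 + 2)² = 16² = 256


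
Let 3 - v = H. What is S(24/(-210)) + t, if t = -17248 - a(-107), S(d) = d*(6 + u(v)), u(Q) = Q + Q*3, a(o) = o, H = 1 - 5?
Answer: -600071/35 ≈ -17145.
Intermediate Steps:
H = -4
v = 7 (v = 3 - 1*(-4) = 3 + 4 = 7)
u(Q) = 4*Q (u(Q) = Q + 3*Q = 4*Q)
S(d) = 34*d (S(d) = d*(6 + 4*7) = d*(6 + 28) = d*34 = 34*d)
t = -17141 (t = -17248 - 1*(-107) = -17248 + 107 = -17141)
S(24/(-210)) + t = 34*(24/(-210)) - 17141 = 34*(24*(-1/210)) - 17141 = 34*(-4/35) - 17141 = -136/35 - 17141 = -600071/35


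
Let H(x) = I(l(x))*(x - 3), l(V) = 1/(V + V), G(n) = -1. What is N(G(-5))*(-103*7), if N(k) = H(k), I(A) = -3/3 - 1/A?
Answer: 2884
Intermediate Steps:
l(V) = 1/(2*V)
I(A) = -1 - 1/A (I(A) = -3*⅓ - 1/A = -1 - 1/A)
H(x) = 2*x*(-1 - 1/(2*x))*(-3 + x) (H(x) = ((-1 - 1/(2*x))/((1/(2*x))))*(x - 3) = ((2*x)*(-1 - 1/(2*x)))*(-3 + x) = (2*x*(-1 - 1/(2*x)))*(-3 + x) = 2*x*(-1 - 1/(2*x))*(-3 + x))
N(k) = -(1 + 2*k)*(-3 + k)
N(G(-5))*(-103*7) = (-(1 + 2*(-1))*(-3 - 1))*(-103*7) = -1*(1 - 2)*(-4)*(-721) = -1*(-1)*(-4)*(-721) = -4*(-721) = 2884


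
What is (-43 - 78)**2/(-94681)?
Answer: -14641/94681 ≈ -0.15463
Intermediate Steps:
(-43 - 78)**2/(-94681) = (-121)**2*(-1/94681) = 14641*(-1/94681) = -14641/94681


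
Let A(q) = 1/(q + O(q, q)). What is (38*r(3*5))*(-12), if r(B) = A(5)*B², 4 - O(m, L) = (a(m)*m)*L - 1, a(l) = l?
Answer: 20520/23 ≈ 892.17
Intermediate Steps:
O(m, L) = 5 - L*m² (O(m, L) = 4 - ((m*m)*L - 1) = 4 - (m²*L - 1) = 4 - (L*m² - 1) = 4 - (-1 + L*m²) = 4 + (1 - L*m²) = 5 - L*m²)
A(q) = 1/(5 + q - q³) (A(q) = 1/(q + (5 - q*q²)) = 1/(q + (5 - q³)) = 1/(5 + q - q³))
r(B) = -B²/115 (r(B) = B²/(5 + 5 - 1*5³) = B²/(5 + 5 - 1*125) = B²/(5 + 5 - 125) = B²/(-115) = -B²/115)
(38*r(3*5))*(-12) = (38*(-(3*5)²/115))*(-12) = (38*(-1/115*15²))*(-12) = (38*(-1/115*225))*(-12) = (38*(-45/23))*(-12) = -1710/23*(-12) = 20520/23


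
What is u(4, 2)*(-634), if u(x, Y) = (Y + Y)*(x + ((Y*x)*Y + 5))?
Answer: -63400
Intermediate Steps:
u(x, Y) = 2*Y*(5 + x + x*Y²) (u(x, Y) = (2*Y)*(x + (x*Y² + 5)) = (2*Y)*(x + (5 + x*Y²)) = (2*Y)*(5 + x + x*Y²) = 2*Y*(5 + x + x*Y²))
u(4, 2)*(-634) = (2*2*(5 + 4 + 4*2²))*(-634) = (2*2*(5 + 4 + 4*4))*(-634) = (2*2*(5 + 4 + 16))*(-634) = (2*2*25)*(-634) = 100*(-634) = -63400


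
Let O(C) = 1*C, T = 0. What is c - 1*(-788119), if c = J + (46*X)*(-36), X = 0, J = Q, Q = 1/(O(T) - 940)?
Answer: 740831859/940 ≈ 7.8812e+5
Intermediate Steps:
O(C) = C
Q = -1/940 (Q = 1/(0 - 940) = 1/(-940) = -1/940 ≈ -0.0010638)
J = -1/940 ≈ -0.0010638
c = -1/940 (c = -1/940 + (46*0)*(-36) = -1/940 + 0*(-36) = -1/940 + 0 = -1/940 ≈ -0.0010638)
c - 1*(-788119) = -1/940 - 1*(-788119) = -1/940 + 788119 = 740831859/940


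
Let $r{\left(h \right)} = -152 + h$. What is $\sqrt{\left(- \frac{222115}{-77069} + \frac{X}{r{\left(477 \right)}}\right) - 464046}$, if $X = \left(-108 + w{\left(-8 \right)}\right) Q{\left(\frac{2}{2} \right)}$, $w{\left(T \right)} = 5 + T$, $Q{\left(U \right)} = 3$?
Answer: $\frac{2 i \sqrt{2911289974862478586}}{5009485} \approx 681.21 i$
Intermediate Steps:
$X = -333$ ($X = \left(-108 + \left(5 - 8\right)\right) 3 = \left(-108 - 3\right) 3 = \left(-111\right) 3 = -333$)
$\sqrt{\left(- \frac{222115}{-77069} + \frac{X}{r{\left(477 \right)}}\right) - 464046} = \sqrt{\left(- \frac{222115}{-77069} - \frac{333}{-152 + 477}\right) - 464046} = \sqrt{\left(\left(-222115\right) \left(- \frac{1}{77069}\right) - \frac{333}{325}\right) - 464046} = \sqrt{\left(\frac{222115}{77069} - \frac{333}{325}\right) - 464046} = \sqrt{\frac{46523398}{25047425} - 464046} = \sqrt{- \frac{11623110858152}{25047425}} = \frac{2 i \sqrt{2911289974862478586}}{5009485}$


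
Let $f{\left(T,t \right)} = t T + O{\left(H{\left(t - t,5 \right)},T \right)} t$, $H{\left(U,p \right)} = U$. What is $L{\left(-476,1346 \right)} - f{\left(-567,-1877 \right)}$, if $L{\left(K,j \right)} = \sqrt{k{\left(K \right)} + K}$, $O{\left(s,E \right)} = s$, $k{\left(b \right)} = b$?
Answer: $-1064259 + 2 i \sqrt{238} \approx -1.0643 \cdot 10^{6} + 30.854 i$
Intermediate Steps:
$L{\left(K,j \right)} = \sqrt{2} \sqrt{K}$ ($L{\left(K,j \right)} = \sqrt{K + K} = \sqrt{2 K} = \sqrt{2} \sqrt{K}$)
$f{\left(T,t \right)} = T t$ ($f{\left(T,t \right)} = t T + \left(t - t\right) t = T t + 0 t = T t + 0 = T t$)
$L{\left(-476,1346 \right)} - f{\left(-567,-1877 \right)} = \sqrt{2} \sqrt{-476} - \left(-567\right) \left(-1877\right) = \sqrt{2} \cdot 2 i \sqrt{119} - 1064259 = 2 i \sqrt{238} - 1064259 = -1064259 + 2 i \sqrt{238}$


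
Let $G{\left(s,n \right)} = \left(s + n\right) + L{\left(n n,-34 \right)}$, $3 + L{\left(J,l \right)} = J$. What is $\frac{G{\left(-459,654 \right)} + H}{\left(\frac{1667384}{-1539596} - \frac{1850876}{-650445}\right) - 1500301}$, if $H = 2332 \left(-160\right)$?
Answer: $- \frac{13716484259453340}{375608360862221501} \approx -0.036518$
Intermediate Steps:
$H = -373120$
$L{\left(J,l \right)} = -3 + J$
$G{\left(s,n \right)} = -3 + n + s + n^{2}$ ($G{\left(s,n \right)} = \left(s + n\right) + \left(-3 + n n\right) = \left(n + s\right) + \left(-3 + n^{2}\right) = -3 + n + s + n^{2}$)
$\frac{G{\left(-459,654 \right)} + H}{\left(\frac{1667384}{-1539596} - \frac{1850876}{-650445}\right) - 1500301} = \frac{\left(-3 + 654 - 459 + 654^{2}\right) - 373120}{\left(\frac{1667384}{-1539596} - \frac{1850876}{-650445}\right) - 1500301} = \frac{\left(-3 + 654 - 459 + 427716\right) - 373120}{\left(1667384 \left(- \frac{1}{1539596}\right) - - \frac{1850876}{650445}\right) - 1500301} = \frac{427908 - 373120}{\left(- \frac{416846}{384899} + \frac{1850876}{650445}\right) - 1500301} = \frac{54788}{\frac{441264925054}{250355630055} - 1500301} = \frac{54788}{- \frac{375608360862221501}{250355630055}} = 54788 \left(- \frac{250355630055}{375608360862221501}\right) = - \frac{13716484259453340}{375608360862221501}$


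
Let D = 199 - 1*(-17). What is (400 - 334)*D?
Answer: 14256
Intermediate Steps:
D = 216 (D = 199 + 17 = 216)
(400 - 334)*D = (400 - 334)*216 = 66*216 = 14256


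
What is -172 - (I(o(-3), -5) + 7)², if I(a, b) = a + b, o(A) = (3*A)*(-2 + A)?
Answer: -2381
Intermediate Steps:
o(A) = 3*A*(-2 + A)
-172 - (I(o(-3), -5) + 7)² = -172 - ((3*(-3)*(-2 - 3) - 5) + 7)² = -172 - ((3*(-3)*(-5) - 5) + 7)² = -172 - ((45 - 5) + 7)² = -172 - (40 + 7)² = -172 - 1*47² = -172 - 1*2209 = -172 - 2209 = -2381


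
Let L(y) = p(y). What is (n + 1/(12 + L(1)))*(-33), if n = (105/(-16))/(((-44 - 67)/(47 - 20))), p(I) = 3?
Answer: -162437/2960 ≈ -54.877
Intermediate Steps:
L(y) = 3
n = 945/592 (n = (105*(-1/16))/((-111/27)) = -105/(16*((-111*1/27))) = -105/(16*(-37/9)) = -105/16*(-9/37) = 945/592 ≈ 1.5963)
(n + 1/(12 + L(1)))*(-33) = (945/592 + 1/(12 + 3))*(-33) = (945/592 + 1/15)*(-33) = (14767/8880)*(-33) = -162437/2960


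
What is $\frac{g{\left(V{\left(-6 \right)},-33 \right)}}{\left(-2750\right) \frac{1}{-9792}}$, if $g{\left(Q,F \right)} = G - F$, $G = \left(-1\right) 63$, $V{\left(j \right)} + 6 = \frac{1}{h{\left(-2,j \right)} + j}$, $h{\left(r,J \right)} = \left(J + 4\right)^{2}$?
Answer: $- \frac{29376}{275} \approx -106.82$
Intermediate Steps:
$h{\left(r,J \right)} = \left(4 + J\right)^{2}$
$V{\left(j \right)} = -6 + \frac{1}{j + \left(4 + j\right)^{2}}$ ($V{\left(j \right)} = -6 + \frac{1}{\left(4 + j\right)^{2} + j} = -6 + \frac{1}{j + \left(4 + j\right)^{2}}$)
$G = -63$
$g{\left(Q,F \right)} = -63 - F$
$\frac{g{\left(V{\left(-6 \right)},-33 \right)}}{\left(-2750\right) \frac{1}{-9792}} = \frac{-63 - -33}{\left(-2750\right) \frac{1}{-9792}} = \frac{-63 + 33}{\left(-2750\right) \left(- \frac{1}{9792}\right)} = - \frac{30}{\frac{1375}{4896}} = \left(-30\right) \frac{4896}{1375} = - \frac{29376}{275}$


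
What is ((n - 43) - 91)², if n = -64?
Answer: 39204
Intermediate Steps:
((n - 43) - 91)² = ((-64 - 43) - 91)² = (-107 - 91)² = (-198)² = 39204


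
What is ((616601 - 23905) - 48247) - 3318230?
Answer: -2773781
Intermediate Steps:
((616601 - 23905) - 48247) - 3318230 = (592696 - 48247) - 3318230 = 544449 - 3318230 = -2773781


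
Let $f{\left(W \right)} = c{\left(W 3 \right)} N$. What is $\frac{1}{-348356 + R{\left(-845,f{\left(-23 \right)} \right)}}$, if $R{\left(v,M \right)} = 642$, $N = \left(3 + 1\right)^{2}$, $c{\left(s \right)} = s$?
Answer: $- \frac{1}{347714} \approx -2.8759 \cdot 10^{-6}$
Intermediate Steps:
$N = 16$ ($N = 4^{2} = 16$)
$f{\left(W \right)} = 48 W$ ($f{\left(W \right)} = W 3 \cdot 16 = 3 W 16 = 48 W$)
$\frac{1}{-348356 + R{\left(-845,f{\left(-23 \right)} \right)}} = \frac{1}{-348356 + 642} = \frac{1}{-347714} = - \frac{1}{347714}$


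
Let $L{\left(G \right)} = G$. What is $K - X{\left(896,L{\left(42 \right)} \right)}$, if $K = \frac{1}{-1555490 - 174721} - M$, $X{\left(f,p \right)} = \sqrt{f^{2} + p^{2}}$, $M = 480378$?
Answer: $- \frac{831155299759}{1730211} - 14 \sqrt{4105} \approx -4.8128 \cdot 10^{5}$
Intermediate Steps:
$K = - \frac{831155299759}{1730211}$ ($K = \frac{1}{-1555490 - 174721} - 480378 = \frac{1}{-1730211} - 480378 = - \frac{1}{1730211} - 480378 = - \frac{831155299759}{1730211} \approx -4.8038 \cdot 10^{5}$)
$K - X{\left(896,L{\left(42 \right)} \right)} = - \frac{831155299759}{1730211} - \sqrt{896^{2} + 42^{2}} = - \frac{831155299759}{1730211} - \sqrt{802816 + 1764} = - \frac{831155299759}{1730211} - \sqrt{804580} = - \frac{831155299759}{1730211} - 14 \sqrt{4105}$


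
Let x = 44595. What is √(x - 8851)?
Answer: 4*√2234 ≈ 189.06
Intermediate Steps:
√(x - 8851) = √(44595 - 8851) = √35744 = 4*√2234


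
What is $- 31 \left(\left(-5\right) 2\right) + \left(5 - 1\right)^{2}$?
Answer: $326$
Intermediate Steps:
$- 31 \left(\left(-5\right) 2\right) + \left(5 - 1\right)^{2} = \left(-31\right) \left(-10\right) + 4^{2} = 310 + 16 = 326$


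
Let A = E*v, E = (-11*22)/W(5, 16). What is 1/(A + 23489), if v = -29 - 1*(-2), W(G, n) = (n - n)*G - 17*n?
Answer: 136/3191237 ≈ 4.2617e-5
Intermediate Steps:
W(G, n) = -17*n (W(G, n) = 0*G - 17*n = 0 - 17*n = -17*n)
E = 121/136 (E = (-11*22)/((-17*16)) = -242/(-272) = -242*(-1/272) = 121/136 ≈ 0.88971)
v = -27 (v = -29 + 2 = -27)
A = -3267/136 (A = (121/136)*(-27) = -3267/136 ≈ -24.022)
1/(A + 23489) = 1/(-3267/136 + 23489) = 1/(3191237/136) = 136/3191237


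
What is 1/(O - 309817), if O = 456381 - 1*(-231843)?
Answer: 1/378407 ≈ 2.6427e-6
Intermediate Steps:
O = 688224 (O = 456381 + 231843 = 688224)
1/(O - 309817) = 1/(688224 - 309817) = 1/378407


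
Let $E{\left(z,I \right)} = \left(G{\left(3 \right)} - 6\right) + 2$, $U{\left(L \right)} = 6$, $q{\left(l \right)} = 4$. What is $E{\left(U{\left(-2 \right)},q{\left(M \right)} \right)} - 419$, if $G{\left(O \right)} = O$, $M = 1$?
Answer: $-420$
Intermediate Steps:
$E{\left(z,I \right)} = -1$ ($E{\left(z,I \right)} = \left(3 - 6\right) + 2 = -3 + 2 = -1$)
$E{\left(U{\left(-2 \right)},q{\left(M \right)} \right)} - 419 = -1 - 419 = -420$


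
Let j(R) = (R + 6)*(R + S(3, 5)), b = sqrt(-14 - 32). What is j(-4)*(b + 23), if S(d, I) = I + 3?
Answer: 184 + 8*I*sqrt(46) ≈ 184.0 + 54.259*I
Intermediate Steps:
S(d, I) = 3 + I
b = I*sqrt(46) (b = sqrt(-46) = I*sqrt(46) ≈ 6.7823*I)
j(R) = (6 + R)*(8 + R) (j(R) = (R + 6)*(R + (3 + 5)) = (6 + R)*(R + 8) = (6 + R)*(8 + R))
j(-4)*(b + 23) = (48 + (-4)**2 + 14*(-4))*(I*sqrt(46) + 23) = (48 + 16 - 56)*(23 + I*sqrt(46)) = 8*(23 + I*sqrt(46)) = 184 + 8*I*sqrt(46)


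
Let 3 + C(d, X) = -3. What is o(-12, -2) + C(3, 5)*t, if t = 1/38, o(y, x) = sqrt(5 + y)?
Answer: -3/19 + I*sqrt(7) ≈ -0.15789 + 2.6458*I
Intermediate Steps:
C(d, X) = -6 (C(d, X) = -3 - 3 = -6)
t = 1/38 ≈ 0.026316
o(-12, -2) + C(3, 5)*t = sqrt(5 - 12) - 6*1/38 = sqrt(-7) - 3/19 = I*sqrt(7) - 3/19 = -3/19 + I*sqrt(7)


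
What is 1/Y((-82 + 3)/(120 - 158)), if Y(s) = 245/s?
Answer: 79/9310 ≈ 0.0084855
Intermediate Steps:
1/Y((-82 + 3)/(120 - 158)) = 1/(245/(((-82 + 3)/(120 - 158)))) = 1/(245/((-79/(-38)))) = 1/(245/((-79*(-1/38)))) = 1/(245/(79/38)) = 1/(245*(38/79)) = 1/(9310/79) = 79/9310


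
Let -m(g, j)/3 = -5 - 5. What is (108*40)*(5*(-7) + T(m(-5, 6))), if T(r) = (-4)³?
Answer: -427680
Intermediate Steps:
m(g, j) = 30 (m(g, j) = -3*(-5 - 5) = -3*(-10) = 30)
T(r) = -64
(108*40)*(5*(-7) + T(m(-5, 6))) = (108*40)*(5*(-7) - 64) = 4320*(-35 - 64) = 4320*(-99) = -427680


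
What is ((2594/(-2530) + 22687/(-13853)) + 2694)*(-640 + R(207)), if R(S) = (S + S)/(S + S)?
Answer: -4305318260418/2503435 ≈ -1.7198e+6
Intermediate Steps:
R(S) = 1 (R(S) = (2*S)/((2*S)) = (2*S)*(1/(2*S)) = 1)
((2594/(-2530) + 22687/(-13853)) + 2694)*(-640 + R(207)) = ((2594/(-2530) + 22687/(-13853)) + 2694)*(-640 + 1) = ((2594*(-1/2530) + 22687*(-1/13853)) + 2694)*(-639) = ((-1297/1265 - 3241/1979) + 2694)*(-639) = (-6666628/2503435 + 2694)*(-639) = (6737587262/2503435)*(-639) = -4305318260418/2503435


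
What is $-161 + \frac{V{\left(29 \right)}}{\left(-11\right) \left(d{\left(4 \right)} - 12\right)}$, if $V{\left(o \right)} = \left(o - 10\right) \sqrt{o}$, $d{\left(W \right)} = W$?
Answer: $-161 + \frac{19 \sqrt{29}}{88} \approx -159.84$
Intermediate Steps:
$V{\left(o \right)} = \sqrt{o} \left(-10 + o\right)$ ($V{\left(o \right)} = \left(o - 10\right) \sqrt{o} = \left(-10 + o\right) \sqrt{o} = \sqrt{o} \left(-10 + o\right)$)
$-161 + \frac{V{\left(29 \right)}}{\left(-11\right) \left(d{\left(4 \right)} - 12\right)} = -161 + \frac{\sqrt{29} \left(-10 + 29\right)}{\left(-11\right) \left(4 - 12\right)} = -161 + \frac{\sqrt{29} \cdot 19}{\left(-11\right) \left(-8\right)} = -161 + \frac{19 \sqrt{29}}{88}$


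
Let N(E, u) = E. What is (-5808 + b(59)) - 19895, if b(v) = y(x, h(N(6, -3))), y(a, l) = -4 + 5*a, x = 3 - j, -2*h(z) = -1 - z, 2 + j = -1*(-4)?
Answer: -25702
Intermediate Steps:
j = 2 (j = -2 - 1*(-4) = -2 + 4 = 2)
h(z) = 1/2 + z/2 (h(z) = -(-1 - z)/2 = 1/2 + z/2)
x = 1 (x = 3 - 1*2 = 3 - 2 = 1)
b(v) = 1 (b(v) = -4 + 5*1 = -4 + 5 = 1)
(-5808 + b(59)) - 19895 = (-5808 + 1) - 19895 = -5807 - 19895 = -25702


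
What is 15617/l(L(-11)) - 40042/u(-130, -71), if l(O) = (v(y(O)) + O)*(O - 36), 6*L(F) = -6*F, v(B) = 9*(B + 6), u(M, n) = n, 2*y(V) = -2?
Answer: 7849999/14200 ≈ 552.82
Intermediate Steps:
y(V) = -1 (y(V) = (½)*(-2) = -1)
v(B) = 54 + 9*B (v(B) = 9*(6 + B) = 54 + 9*B)
L(F) = -F (L(F) = (-6*F)/6 = -F)
l(O) = (-36 + O)*(45 + O) (l(O) = ((54 + 9*(-1)) + O)*(O - 36) = ((54 - 9) + O)*(-36 + O) = (45 + O)*(-36 + O) = (-36 + O)*(45 + O))
15617/l(L(-11)) - 40042/u(-130, -71) = 15617/(-1620 + (-1*(-11))² + 9*(-1*(-11))) - 40042/(-71) = 15617/(-1620 + 11² + 9*11) - 40042*(-1/71) = 15617/(-1620 + 121 + 99) + 40042/71 = 15617/(-1400) + 40042/71 = 15617*(-1/1400) + 40042/71 = -2231/200 + 40042/71 = 7849999/14200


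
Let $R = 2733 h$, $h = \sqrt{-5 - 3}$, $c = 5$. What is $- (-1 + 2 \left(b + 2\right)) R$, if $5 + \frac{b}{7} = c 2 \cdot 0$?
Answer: $366222 i \sqrt{2} \approx 5.1792 \cdot 10^{5} i$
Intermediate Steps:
$b = -35$ ($b = -35 + 7 \cdot 5 \cdot 2 \cdot 0 = -35 + 7 \cdot 10 \cdot 0 = -35 + 7 \cdot 0 = -35 + 0 = -35$)
$h = 2 i \sqrt{2}$ ($h = \sqrt{-8} = 2 i \sqrt{2} \approx 2.8284 i$)
$R = 5466 i \sqrt{2}$ ($R = 2733 \cdot 2 i \sqrt{2} = 5466 i \sqrt{2} \approx 7730.1 i$)
$- (-1 + 2 \left(b + 2\right)) R = - (-1 + 2 \left(-35 + 2\right)) 5466 i \sqrt{2} = - (-1 + 2 \left(-33\right)) 5466 i \sqrt{2} = - (-1 - 66) 5466 i \sqrt{2} = \left(-1\right) \left(-67\right) 5466 i \sqrt{2} = 67 \cdot 5466 i \sqrt{2} = 366222 i \sqrt{2}$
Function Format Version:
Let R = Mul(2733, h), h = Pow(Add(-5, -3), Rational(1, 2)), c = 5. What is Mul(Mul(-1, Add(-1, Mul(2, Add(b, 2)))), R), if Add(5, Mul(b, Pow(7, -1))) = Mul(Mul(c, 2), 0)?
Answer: Mul(366222, I, Pow(2, Rational(1, 2))) ≈ Mul(5.1792e+5, I)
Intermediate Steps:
b = -35 (b = Add(-35, Mul(7, Mul(Mul(5, 2), 0))) = Add(-35, Mul(7, Mul(10, 0))) = Add(-35, Mul(7, 0)) = Add(-35, 0) = -35)
h = Mul(2, I, Pow(2, Rational(1, 2))) (h = Pow(-8, Rational(1, 2)) = Mul(2, I, Pow(2, Rational(1, 2))) ≈ Mul(2.8284, I))
R = Mul(5466, I, Pow(2, Rational(1, 2))) (R = Mul(2733, Mul(2, I, Pow(2, Rational(1, 2)))) = Mul(5466, I, Pow(2, Rational(1, 2))) ≈ Mul(7730.1, I))
Mul(Mul(-1, Add(-1, Mul(2, Add(b, 2)))), R) = Mul(Mul(-1, Add(-1, Mul(2, Add(-35, 2)))), Mul(5466, I, Pow(2, Rational(1, 2)))) = Mul(Mul(-1, Add(-1, Mul(2, -33))), Mul(5466, I, Pow(2, Rational(1, 2)))) = Mul(Mul(-1, Add(-1, -66)), Mul(5466, I, Pow(2, Rational(1, 2)))) = Mul(Mul(-1, -67), Mul(5466, I, Pow(2, Rational(1, 2)))) = Mul(67, Mul(5466, I, Pow(2, Rational(1, 2)))) = Mul(366222, I, Pow(2, Rational(1, 2)))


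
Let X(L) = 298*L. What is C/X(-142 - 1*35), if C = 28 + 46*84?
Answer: -1946/26373 ≈ -0.073788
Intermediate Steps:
C = 3892 (C = 28 + 3864 = 3892)
C/X(-142 - 1*35) = 3892/((298*(-142 - 1*35))) = 3892/((298*(-142 - 35))) = 3892/((298*(-177))) = 3892/(-52746) = 3892*(-1/52746) = -1946/26373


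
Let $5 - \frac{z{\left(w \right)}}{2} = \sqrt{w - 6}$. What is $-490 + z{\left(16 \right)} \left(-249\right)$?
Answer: $-2980 + 498 \sqrt{10} \approx -1405.2$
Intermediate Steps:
$z{\left(w \right)} = 10 - 2 \sqrt{-6 + w}$ ($z{\left(w \right)} = 10 - 2 \sqrt{w - 6} = 10 - 2 \sqrt{-6 + w}$)
$-490 + z{\left(16 \right)} \left(-249\right) = -490 + \left(10 - 2 \sqrt{-6 + 16}\right) \left(-249\right) = -490 + \left(10 - 2 \sqrt{10}\right) \left(-249\right) = -490 - \left(2490 - 498 \sqrt{10}\right) = -2980 + 498 \sqrt{10}$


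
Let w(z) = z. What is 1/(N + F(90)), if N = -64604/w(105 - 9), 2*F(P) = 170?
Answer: -24/14111 ≈ -0.0017008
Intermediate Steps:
F(P) = 85 (F(P) = (1/2)*170 = 85)
N = -16151/24 (N = -64604/(105 - 9) = -64604/96 = -64604*1/96 = -16151/24 ≈ -672.96)
1/(N + F(90)) = 1/(-16151/24 + 85) = 1/(-14111/24) = -24/14111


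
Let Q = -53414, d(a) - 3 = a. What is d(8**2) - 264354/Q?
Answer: 1921546/26707 ≈ 71.949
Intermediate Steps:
d(a) = 3 + a
d(8**2) - 264354/Q = (3 + 8**2) - 264354/(-53414) = (3 + 64) - 264354*(-1/53414) = 67 + 132177/26707 = 1921546/26707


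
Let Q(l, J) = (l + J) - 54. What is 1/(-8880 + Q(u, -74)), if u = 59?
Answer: -1/8949 ≈ -0.00011174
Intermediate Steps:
Q(l, J) = -54 + J + l (Q(l, J) = (J + l) - 54 = -54 + J + l)
1/(-8880 + Q(u, -74)) = 1/(-8880 + (-54 - 74 + 59)) = 1/(-8880 - 69) = 1/(-8949) = -1/8949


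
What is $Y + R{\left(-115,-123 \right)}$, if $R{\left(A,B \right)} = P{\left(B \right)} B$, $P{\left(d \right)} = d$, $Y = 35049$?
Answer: $50178$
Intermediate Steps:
$R{\left(A,B \right)} = B^{2}$ ($R{\left(A,B \right)} = B B = B^{2}$)
$Y + R{\left(-115,-123 \right)} = 35049 + \left(-123\right)^{2} = 35049 + 15129 = 50178$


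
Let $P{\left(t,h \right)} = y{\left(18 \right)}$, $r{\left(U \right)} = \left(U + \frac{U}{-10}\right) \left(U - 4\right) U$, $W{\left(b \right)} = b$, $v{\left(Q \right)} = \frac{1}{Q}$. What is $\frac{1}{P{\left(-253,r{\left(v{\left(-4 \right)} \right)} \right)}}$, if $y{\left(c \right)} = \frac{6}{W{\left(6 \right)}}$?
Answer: $1$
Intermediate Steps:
$r{\left(U \right)} = \frac{9 U^{2} \left(-4 + U\right)}{10}$ ($r{\left(U \right)} = \left(U + U \left(- \frac{1}{10}\right)\right) \left(-4 + U\right) U = \left(U - \frac{U}{10}\right) \left(-4 + U\right) U = \frac{9 U}{10} \left(-4 + U\right) U = \frac{9 U \left(-4 + U\right)}{10} U = \frac{9 U^{2} \left(-4 + U\right)}{10}$)
$y{\left(c \right)} = 1$ ($y{\left(c \right)} = \frac{6}{6} = 6 \cdot \frac{1}{6} = 1$)
$P{\left(t,h \right)} = 1$
$\frac{1}{P{\left(-253,r{\left(v{\left(-4 \right)} \right)} \right)}} = 1^{-1} = 1$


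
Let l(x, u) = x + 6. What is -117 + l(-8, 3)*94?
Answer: -305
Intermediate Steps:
l(x, u) = 6 + x
-117 + l(-8, 3)*94 = -117 + (6 - 8)*94 = -117 - 2*94 = -117 - 188 = -305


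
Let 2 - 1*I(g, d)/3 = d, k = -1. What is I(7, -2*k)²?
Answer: 0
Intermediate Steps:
I(g, d) = 6 - 3*d
I(7, -2*k)² = (6 - (-6)*(-1))² = (6 - 3*2)² = (6 - 6)² = 0² = 0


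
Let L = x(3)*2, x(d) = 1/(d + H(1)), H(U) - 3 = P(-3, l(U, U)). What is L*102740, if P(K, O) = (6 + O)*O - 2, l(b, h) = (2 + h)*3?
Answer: 205480/139 ≈ 1478.3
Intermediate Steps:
l(b, h) = 6 + 3*h
P(K, O) = -2 + O*(6 + O) (P(K, O) = O*(6 + O) - 2 = -2 + O*(6 + O))
H(U) = 37 + (6 + 3*U)² + 18*U (H(U) = 3 + (-2 + (6 + 3*U)² + 6*(6 + 3*U)) = 3 + (-2 + (6 + 3*U)² + (36 + 18*U)) = 3 + (34 + (6 + 3*U)² + 18*U) = 37 + (6 + 3*U)² + 18*U)
x(d) = 1/(136 + d) (x(d) = 1/(d + (73 + 9*1² + 54*1)) = 1/(d + (73 + 9*1 + 54)) = 1/(d + (73 + 9 + 54)) = 1/(d + 136) = 1/(136 + d))
L = 2/139 (L = 2/(136 + 3) = 2/139 ≈ 0.014388)
L*102740 = (2/139)*102740 = 205480/139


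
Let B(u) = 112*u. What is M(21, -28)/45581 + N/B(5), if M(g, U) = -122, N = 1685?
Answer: 15347133/5105072 ≈ 3.0063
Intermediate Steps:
M(21, -28)/45581 + N/B(5) = -122/45581 + 1685/((112*5)) = -122*1/45581 + 1685/560 = -122/45581 + 1685*(1/560) = -122/45581 + 337/112 = 15347133/5105072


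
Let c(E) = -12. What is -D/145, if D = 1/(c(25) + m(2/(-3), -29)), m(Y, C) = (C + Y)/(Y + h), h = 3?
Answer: 7/25085 ≈ 0.00027905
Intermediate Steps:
m(Y, C) = (C + Y)/(3 + Y) (m(Y, C) = (C + Y)/(Y + 3) = (C + Y)/(3 + Y))
D = -7/173 (D = 1/(-12 + (-29 + 2/(-3))/(3 + 2/(-3))) = 1/(-12 + (-29 + 2*(-⅓))/(3 + 2*(-⅓))) = 1/(-12 + (-29 - ⅔)/(3 - ⅔)) = 1/(-12 - 89/3/(7/3)) = 1/(-12 + (3/7)*(-89/3)) = 1/(-12 - 89/7) = 1/(-173/7) = -7/173 ≈ -0.040462)
-D/145 = -(-7)/(173*145) = -1*(-7/25085) = 7/25085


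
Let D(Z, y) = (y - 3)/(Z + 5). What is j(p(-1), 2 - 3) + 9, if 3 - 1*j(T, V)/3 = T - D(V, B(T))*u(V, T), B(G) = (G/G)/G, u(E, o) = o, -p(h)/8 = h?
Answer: -93/4 ≈ -23.250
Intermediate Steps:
p(h) = -8*h
B(G) = 1/G
D(Z, y) = (-3 + y)/(5 + Z)
j(T, V) = 9 - 3*T + 3*T*(-3 + 1/T)/(5 + V) (j(T, V) = 9 - 3*(T - (-3 + 1/T)/(5 + V)*T) = 9 - 3*(T - T*(-3 + 1/T)/(5 + V)) = 9 + (-3*T + 3*T*(-3 + 1/T)/(5 + V)) = 9 - 3*T + 3*T*(-3 + 1/T)/(5 + V))
j(p(-1), 2 - 3) + 9 = 3*(1 - (-24)*(-1) + (3 - (-8)*(-1))*(5 + (2 - 3)))/(5 + (2 - 3)) + 9 = 3*(1 - 3*8 + (3 - 1*8)*(5 - 1))/(5 - 1) + 9 = 3*(1 - 24 + (3 - 8)*4)/4 + 9 = 3*(¼)*(1 - 24 - 5*4) + 9 = 3*(¼)*(1 - 24 - 20) + 9 = 3*(¼)*(-43) + 9 = -129/4 + 9 = -93/4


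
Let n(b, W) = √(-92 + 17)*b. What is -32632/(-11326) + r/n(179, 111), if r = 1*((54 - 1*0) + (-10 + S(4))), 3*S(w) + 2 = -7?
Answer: 16316/5663 - 41*I*√3/2685 ≈ 2.8812 - 0.026448*I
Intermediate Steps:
n(b, W) = 5*I*b*√3 (n(b, W) = √(-75)*b = (5*I*√3)*b = 5*I*b*√3)
S(w) = -3 (S(w) = -⅔ + (⅓)*(-7) = -⅔ - 7/3 = -3)
r = 41 (r = 1*((54 - 1*0) + (-10 - 3)) = 1*((54 + 0) - 13) = 1*(54 - 13) = 1*41 = 41)
-32632/(-11326) + r/n(179, 111) = -32632/(-11326) + 41/((5*I*179*√3)) = -32632*(-1/11326) + 41/((895*I*√3)) = 16316/5663 + 41*(-I*√3/2685) = 16316/5663 - 41*I*√3/2685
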